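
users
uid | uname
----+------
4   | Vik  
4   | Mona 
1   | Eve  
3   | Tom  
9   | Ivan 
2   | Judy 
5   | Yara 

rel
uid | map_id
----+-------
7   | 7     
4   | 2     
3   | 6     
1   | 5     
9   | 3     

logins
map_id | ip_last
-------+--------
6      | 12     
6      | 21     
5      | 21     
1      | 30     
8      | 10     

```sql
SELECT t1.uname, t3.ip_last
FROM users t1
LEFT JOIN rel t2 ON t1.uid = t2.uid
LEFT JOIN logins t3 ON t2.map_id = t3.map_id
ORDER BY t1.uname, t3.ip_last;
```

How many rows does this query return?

8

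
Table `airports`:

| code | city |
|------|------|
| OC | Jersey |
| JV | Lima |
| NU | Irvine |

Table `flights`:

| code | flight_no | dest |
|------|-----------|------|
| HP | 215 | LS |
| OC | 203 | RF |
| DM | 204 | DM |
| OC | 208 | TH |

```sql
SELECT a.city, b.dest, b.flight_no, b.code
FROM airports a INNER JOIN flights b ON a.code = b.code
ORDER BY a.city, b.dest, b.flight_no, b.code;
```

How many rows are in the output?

INNER JOIN keeps only pairs where the ON condition holds.
Matching on a.code = b.code.
Matched pairs: 2.
Total: 2 rows.

2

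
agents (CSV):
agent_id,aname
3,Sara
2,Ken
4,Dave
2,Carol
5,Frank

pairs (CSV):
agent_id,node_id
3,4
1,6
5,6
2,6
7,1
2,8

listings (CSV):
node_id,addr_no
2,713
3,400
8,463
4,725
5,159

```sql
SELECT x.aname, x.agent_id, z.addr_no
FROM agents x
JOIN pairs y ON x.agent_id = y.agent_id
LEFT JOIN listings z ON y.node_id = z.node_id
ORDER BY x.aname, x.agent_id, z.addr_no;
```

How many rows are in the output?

Step 1 — x INNER JOIN y on agent_id → 6 row(s).
Then LEFT JOIN `listings z` on node_id: each of those 6 rows is kept; rows whose y.node_id has no match in z get NULL for z's columns.
Result: 6 row(s).

6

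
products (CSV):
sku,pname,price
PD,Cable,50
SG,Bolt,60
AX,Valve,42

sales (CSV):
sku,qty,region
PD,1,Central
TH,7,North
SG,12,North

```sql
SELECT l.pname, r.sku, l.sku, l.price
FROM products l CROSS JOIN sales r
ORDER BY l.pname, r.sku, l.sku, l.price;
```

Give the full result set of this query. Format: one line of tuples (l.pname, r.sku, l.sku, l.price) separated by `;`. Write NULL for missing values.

(Bolt, PD, SG, 60); (Bolt, SG, SG, 60); (Bolt, TH, SG, 60); (Cable, PD, PD, 50); (Cable, SG, PD, 50); (Cable, TH, PD, 50); (Valve, PD, AX, 42); (Valve, SG, AX, 42); (Valve, TH, AX, 42)

CROSS JOIN pairs every row of `products` with every row of `sales`: 3 × 3 = 9 rows.
After projecting and ordering:
l.pname | r.sku | l.sku | l.price
Bolt | PD | SG | 60
Bolt | SG | SG | 60
Bolt | TH | SG | 60
Cable | PD | PD | 50
Cable | SG | PD | 50
Cable | TH | PD | 50
Valve | PD | AX | 42
Valve | SG | AX | 42
Valve | TH | AX | 42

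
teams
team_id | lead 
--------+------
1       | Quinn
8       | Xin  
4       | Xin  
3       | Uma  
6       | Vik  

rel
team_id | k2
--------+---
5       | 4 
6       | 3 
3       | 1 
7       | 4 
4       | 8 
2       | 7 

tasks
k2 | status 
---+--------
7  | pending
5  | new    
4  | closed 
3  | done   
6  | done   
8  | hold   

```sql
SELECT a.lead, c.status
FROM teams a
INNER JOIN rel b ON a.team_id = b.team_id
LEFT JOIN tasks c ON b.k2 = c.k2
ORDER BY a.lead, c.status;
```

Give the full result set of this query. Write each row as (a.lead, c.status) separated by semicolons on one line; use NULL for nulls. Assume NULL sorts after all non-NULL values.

Joins associate left-to-right: teams INNER JOIN rel on team_id gives 3 intermediate row(s).
Then LEFT JOIN `tasks c` on k2: each of those 3 rows is kept; rows whose b.k2 has no match in c get NULL for c's columns.

(Uma, NULL); (Vik, done); (Xin, hold)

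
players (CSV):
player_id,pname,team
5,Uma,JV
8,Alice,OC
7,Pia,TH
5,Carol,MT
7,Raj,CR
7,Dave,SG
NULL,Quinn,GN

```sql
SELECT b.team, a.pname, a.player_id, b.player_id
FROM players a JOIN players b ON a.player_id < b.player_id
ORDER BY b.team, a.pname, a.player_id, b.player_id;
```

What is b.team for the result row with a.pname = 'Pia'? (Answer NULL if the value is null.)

INNER JOIN keeps only pairs where the ON condition holds.
Matching on a.player_id < b.player_id. A NULL in a compared column never satisfies the condition.
Matched pairs: 11.

OC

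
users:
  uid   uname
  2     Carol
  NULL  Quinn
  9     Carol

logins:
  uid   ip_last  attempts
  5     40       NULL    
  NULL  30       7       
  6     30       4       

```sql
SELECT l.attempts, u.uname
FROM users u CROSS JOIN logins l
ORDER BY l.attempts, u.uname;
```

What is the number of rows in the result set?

CROSS JOIN pairs every row of `users` with every row of `logins`: 3 × 3 = 9 rows.

9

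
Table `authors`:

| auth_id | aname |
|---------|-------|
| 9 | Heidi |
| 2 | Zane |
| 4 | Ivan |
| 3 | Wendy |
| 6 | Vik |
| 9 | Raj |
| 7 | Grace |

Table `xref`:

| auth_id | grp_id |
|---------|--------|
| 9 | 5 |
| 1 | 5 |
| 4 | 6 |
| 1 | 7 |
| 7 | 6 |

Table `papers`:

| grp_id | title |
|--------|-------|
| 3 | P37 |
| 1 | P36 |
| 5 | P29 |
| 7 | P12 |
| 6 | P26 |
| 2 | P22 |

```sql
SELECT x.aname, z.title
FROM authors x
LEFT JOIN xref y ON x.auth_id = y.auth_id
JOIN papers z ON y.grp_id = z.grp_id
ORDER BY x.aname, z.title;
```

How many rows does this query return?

4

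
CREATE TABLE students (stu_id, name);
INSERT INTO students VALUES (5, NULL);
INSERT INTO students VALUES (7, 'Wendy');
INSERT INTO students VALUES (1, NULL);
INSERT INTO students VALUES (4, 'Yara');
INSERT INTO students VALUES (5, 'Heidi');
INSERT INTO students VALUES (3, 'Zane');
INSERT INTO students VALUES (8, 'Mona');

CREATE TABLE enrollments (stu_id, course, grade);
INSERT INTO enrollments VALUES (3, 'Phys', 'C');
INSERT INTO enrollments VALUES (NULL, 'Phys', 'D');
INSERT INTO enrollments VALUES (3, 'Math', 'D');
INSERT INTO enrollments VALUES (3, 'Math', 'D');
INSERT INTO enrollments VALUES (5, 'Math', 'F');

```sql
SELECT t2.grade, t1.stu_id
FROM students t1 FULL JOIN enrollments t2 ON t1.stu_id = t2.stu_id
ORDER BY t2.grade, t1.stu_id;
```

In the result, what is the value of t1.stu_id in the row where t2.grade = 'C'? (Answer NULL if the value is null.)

3

FULL OUTER JOIN keeps every row from both sides; unmatched rows get NULL for the other side's columns.
Matching on t1.stu_id = t2.stu_id. A NULL in a compared column never satisfies the condition.
- t1[0] stu_id=5 → 1 match(es) in t2 → 1 row(s).
- t1[1] stu_id=7 → no match; kept with NULLs on the t2 side.
- t1[2] stu_id=1 → no match; kept with NULLs on the t2 side.
- t1[3] stu_id=4 → no match; kept with NULLs on the t2 side.
- t1[4] stu_id=5 → 1 match(es) in t2 → 1 row(s).
- t1[5] stu_id=3 → 3 match(es) in t2 → 3 row(s).
- t1[6] stu_id=8 → no match; kept with NULLs on the t2 side.
- 1 t2 row(s) had no t1 match → kept, t1 columns NULL.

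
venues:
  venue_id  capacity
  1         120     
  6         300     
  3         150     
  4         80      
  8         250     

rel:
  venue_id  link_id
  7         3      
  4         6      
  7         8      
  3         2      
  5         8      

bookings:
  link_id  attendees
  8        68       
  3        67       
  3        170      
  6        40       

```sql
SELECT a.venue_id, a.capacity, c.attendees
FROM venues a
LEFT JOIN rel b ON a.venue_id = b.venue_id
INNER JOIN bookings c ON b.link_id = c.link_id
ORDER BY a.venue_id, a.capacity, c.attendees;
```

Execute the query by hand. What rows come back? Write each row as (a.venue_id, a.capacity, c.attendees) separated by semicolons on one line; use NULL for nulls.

Evaluate left to right. First `venues a LEFT JOIN rel b` on venue_id: 5 row(s).
Then INNER JOIN `bookings c` on link_id: keep only rows whose b.link_id appears in c.

(4, 80, 40)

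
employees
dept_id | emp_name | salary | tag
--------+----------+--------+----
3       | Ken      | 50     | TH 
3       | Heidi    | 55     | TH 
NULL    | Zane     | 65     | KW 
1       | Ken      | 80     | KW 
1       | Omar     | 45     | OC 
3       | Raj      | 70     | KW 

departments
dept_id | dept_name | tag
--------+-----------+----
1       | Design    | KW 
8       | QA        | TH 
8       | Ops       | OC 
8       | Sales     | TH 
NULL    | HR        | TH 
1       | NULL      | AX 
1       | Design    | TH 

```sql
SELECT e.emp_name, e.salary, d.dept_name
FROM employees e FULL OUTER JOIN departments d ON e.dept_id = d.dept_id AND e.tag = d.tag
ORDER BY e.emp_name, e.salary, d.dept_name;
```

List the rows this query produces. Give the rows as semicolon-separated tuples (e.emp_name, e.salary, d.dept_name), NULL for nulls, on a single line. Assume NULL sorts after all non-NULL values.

(Heidi, 55, NULL); (Ken, 50, NULL); (Ken, 80, Design); (Omar, 45, NULL); (Raj, 70, NULL); (Zane, 65, NULL); (NULL, NULL, Design); (NULL, NULL, HR); (NULL, NULL, Ops); (NULL, NULL, QA); (NULL, NULL, Sales); (NULL, NULL, NULL)

FULL OUTER JOIN keeps every row from both sides; unmatched rows get NULL for the other side's columns.
Matching on e.dept_id = d.dept_id AND e.tag = d.tag. A NULL in a compared column never satisfies the condition.
Matched pairs: 1; unmatched e rows kept: 5; unmatched d rows kept: 6.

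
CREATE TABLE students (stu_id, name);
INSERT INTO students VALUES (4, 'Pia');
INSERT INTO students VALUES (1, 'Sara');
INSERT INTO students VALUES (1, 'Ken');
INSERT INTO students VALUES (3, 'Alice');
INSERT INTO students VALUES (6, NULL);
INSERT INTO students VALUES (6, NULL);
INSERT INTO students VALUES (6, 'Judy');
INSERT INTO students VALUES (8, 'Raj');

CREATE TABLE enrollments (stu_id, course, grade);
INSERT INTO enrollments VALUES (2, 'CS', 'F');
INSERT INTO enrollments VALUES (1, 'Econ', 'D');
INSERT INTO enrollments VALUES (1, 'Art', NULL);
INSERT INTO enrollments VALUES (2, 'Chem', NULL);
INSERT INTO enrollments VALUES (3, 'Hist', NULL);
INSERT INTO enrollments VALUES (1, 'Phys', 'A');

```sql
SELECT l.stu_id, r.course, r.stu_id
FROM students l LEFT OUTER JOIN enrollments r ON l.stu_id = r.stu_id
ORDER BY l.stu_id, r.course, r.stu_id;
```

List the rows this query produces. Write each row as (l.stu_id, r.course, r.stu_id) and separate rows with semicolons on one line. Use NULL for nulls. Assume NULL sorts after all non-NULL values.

LEFT JOIN keeps every row from `students`; unmatched rows get NULL for `enrollments`'s columns.
Matching on l.stu_id = r.stu_id.
- l (stu_id=4) has no partner → padded with NULL.
- l (stu_id=1) pairs with 3 row(s) of r.
- l (stu_id=1) pairs with 3 row(s) of r.
- l (stu_id=3) pairs with 1 row(s) of r.
- l (stu_id=6) has no partner → padded with NULL.
- l (stu_id=6) has no partner → padded with NULL.
- l (stu_id=6) has no partner → padded with NULL.
- l (stu_id=8) has no partner → padded with NULL.

(1, Art, 1); (1, Art, 1); (1, Econ, 1); (1, Econ, 1); (1, Phys, 1); (1, Phys, 1); (3, Hist, 3); (4, NULL, NULL); (6, NULL, NULL); (6, NULL, NULL); (6, NULL, NULL); (8, NULL, NULL)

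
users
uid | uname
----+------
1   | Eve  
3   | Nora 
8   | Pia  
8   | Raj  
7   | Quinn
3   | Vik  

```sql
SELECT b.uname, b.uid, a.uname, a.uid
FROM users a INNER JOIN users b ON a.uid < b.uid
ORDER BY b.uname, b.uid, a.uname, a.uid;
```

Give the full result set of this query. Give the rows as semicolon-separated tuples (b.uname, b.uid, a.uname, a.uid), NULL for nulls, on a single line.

INNER JOIN keeps only pairs where the ON condition holds.
Matching on a.uid < b.uid.
- a (uid=1) pairs with 5 row(s) of b.
- a (uid=3) pairs with 3 row(s) of b.
- a (uid=8) has no partner → excluded.
- a (uid=8) has no partner → excluded.
- a (uid=7) pairs with 2 row(s) of b.
- a (uid=3) pairs with 3 row(s) of b.

(Nora, 3, Eve, 1); (Pia, 8, Eve, 1); (Pia, 8, Nora, 3); (Pia, 8, Quinn, 7); (Pia, 8, Vik, 3); (Quinn, 7, Eve, 1); (Quinn, 7, Nora, 3); (Quinn, 7, Vik, 3); (Raj, 8, Eve, 1); (Raj, 8, Nora, 3); (Raj, 8, Quinn, 7); (Raj, 8, Vik, 3); (Vik, 3, Eve, 1)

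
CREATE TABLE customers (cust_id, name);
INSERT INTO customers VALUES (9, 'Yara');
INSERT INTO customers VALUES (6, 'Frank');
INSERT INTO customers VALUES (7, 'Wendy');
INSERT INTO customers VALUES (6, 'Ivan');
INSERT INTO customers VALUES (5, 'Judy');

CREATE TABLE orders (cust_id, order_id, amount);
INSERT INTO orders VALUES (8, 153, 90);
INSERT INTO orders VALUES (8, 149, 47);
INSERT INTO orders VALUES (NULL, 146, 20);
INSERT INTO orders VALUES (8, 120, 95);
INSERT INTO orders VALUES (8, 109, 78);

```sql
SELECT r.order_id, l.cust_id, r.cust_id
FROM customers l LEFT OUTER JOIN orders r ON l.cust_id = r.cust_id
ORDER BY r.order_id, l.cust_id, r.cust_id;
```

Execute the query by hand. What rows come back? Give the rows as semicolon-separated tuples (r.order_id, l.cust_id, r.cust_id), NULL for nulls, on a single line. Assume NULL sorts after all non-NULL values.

LEFT JOIN keeps every row from `customers`; unmatched rows get NULL for `orders`'s columns.
Matching on l.cust_id = r.cust_id. A NULL in a compared column never satisfies the condition.
Matched pairs: 0; unmatched l rows kept: 5.

(NULL, 5, NULL); (NULL, 6, NULL); (NULL, 6, NULL); (NULL, 7, NULL); (NULL, 9, NULL)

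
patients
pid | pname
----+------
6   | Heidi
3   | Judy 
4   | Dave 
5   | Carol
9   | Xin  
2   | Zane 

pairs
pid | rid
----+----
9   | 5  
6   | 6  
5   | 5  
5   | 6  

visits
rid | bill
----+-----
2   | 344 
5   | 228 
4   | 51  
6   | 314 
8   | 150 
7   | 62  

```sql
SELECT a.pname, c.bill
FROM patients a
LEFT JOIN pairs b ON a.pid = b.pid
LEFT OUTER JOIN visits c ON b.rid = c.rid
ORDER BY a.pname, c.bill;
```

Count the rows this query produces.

Evaluate left to right. First `patients a LEFT JOIN pairs b` on pid: 7 row(s).
Then LEFT JOIN `visits c` on rid: each of those 7 rows is kept; rows whose b.rid has no match in c get NULL for c's columns.
Result: 7 row(s).

7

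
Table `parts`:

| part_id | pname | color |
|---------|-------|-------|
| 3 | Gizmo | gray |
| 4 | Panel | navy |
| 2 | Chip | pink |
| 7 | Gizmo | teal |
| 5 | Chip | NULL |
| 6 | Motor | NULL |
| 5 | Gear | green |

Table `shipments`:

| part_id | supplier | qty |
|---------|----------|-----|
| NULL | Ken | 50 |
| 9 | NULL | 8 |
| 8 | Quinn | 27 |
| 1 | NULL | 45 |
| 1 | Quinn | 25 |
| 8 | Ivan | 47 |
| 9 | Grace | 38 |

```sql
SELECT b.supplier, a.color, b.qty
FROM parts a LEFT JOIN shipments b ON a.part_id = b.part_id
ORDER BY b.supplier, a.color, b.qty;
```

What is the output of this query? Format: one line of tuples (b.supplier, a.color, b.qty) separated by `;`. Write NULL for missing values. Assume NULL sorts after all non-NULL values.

(NULL, gray, NULL); (NULL, green, NULL); (NULL, navy, NULL); (NULL, pink, NULL); (NULL, teal, NULL); (NULL, NULL, NULL); (NULL, NULL, NULL)

LEFT JOIN keeps every row from `parts`; unmatched rows get NULL for `shipments`'s columns.
Matching on a.part_id = b.part_id. A NULL in a compared column never satisfies the condition.
- a[0] part_id=3 → no match; kept with NULLs on the b side.
- a[1] part_id=4 → no match; kept with NULLs on the b side.
- a[2] part_id=2 → no match; kept with NULLs on the b side.
- a[3] part_id=7 → no match; kept with NULLs on the b side.
- a[4] part_id=5 → no match; kept with NULLs on the b side.
- a[5] part_id=6 → no match; kept with NULLs on the b side.
- a[6] part_id=5 → no match; kept with NULLs on the b side.
After projecting and ordering:
b.supplier | a.color | b.qty
NULL | gray | NULL
NULL | green | NULL
NULL | navy | NULL
NULL | pink | NULL
NULL | teal | NULL
NULL | NULL | NULL
NULL | NULL | NULL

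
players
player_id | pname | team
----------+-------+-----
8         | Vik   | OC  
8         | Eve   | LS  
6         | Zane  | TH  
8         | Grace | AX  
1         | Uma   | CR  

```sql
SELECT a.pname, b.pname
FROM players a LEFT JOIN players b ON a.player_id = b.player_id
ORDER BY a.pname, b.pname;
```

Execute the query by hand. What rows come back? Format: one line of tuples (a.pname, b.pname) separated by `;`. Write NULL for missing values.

LEFT JOIN keeps every row from `players a`; unmatched rows get NULL for `players b`'s columns.
Matching on a.player_id = b.player_id.
- player_id=8: 3 matching b row(s), so 3 row(s) emitted.
- player_id=8: 3 matching b row(s), so 3 row(s) emitted.
- player_id=6: 1 matching b row(s), so 1 row(s) emitted.
- player_id=8: 3 matching b row(s), so 3 row(s) emitted.
- player_id=1: 1 matching b row(s), so 1 row(s) emitted.

(Eve, Eve); (Eve, Grace); (Eve, Vik); (Grace, Eve); (Grace, Grace); (Grace, Vik); (Uma, Uma); (Vik, Eve); (Vik, Grace); (Vik, Vik); (Zane, Zane)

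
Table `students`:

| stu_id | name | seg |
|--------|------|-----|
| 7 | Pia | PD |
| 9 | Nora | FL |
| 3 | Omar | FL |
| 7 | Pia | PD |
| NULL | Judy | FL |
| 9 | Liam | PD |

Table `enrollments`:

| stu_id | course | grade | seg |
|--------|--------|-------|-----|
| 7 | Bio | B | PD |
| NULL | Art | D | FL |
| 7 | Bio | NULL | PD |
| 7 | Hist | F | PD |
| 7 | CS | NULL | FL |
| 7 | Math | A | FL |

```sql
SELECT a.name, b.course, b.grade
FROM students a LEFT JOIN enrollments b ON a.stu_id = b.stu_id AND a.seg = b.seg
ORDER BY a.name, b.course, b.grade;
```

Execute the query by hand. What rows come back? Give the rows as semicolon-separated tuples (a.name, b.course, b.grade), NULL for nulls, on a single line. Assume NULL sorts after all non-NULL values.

LEFT JOIN keeps every row from `students`; unmatched rows get NULL for `enrollments`'s columns.
Matching on a.stu_id = b.stu_id AND a.seg = b.seg. A NULL in a compared column never satisfies the condition.
- a (stu_id=7, seg=PD) pairs with 3 row(s) of b.
- a (stu_id=9, seg=FL) has no partner → padded with NULL.
- a (stu_id=3, seg=FL) has no partner → padded with NULL.
- a (stu_id=7, seg=PD) pairs with 3 row(s) of b.
- a (stu_id=NULL, seg=FL) has no partner → padded with NULL.
- a (stu_id=9, seg=PD) has no partner → padded with NULL.
After projecting and ordering:
a.name | b.course | b.grade
Judy | NULL | NULL
Liam | NULL | NULL
Nora | NULL | NULL
Omar | NULL | NULL
Pia | Bio | B
Pia | Bio | B
Pia | Bio | NULL
Pia | Bio | NULL
Pia | Hist | F
Pia | Hist | F

(Judy, NULL, NULL); (Liam, NULL, NULL); (Nora, NULL, NULL); (Omar, NULL, NULL); (Pia, Bio, B); (Pia, Bio, B); (Pia, Bio, NULL); (Pia, Bio, NULL); (Pia, Hist, F); (Pia, Hist, F)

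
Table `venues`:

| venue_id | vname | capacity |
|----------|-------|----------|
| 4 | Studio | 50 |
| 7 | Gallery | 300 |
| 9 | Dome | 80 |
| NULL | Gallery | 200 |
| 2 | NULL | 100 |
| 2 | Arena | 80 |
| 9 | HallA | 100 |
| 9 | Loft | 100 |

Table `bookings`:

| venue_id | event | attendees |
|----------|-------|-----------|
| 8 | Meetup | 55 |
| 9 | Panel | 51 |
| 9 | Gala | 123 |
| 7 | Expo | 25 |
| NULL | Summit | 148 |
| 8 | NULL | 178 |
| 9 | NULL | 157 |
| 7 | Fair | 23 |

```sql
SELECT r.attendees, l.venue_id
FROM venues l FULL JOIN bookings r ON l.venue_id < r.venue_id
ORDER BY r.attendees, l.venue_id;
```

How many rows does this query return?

31

FULL OUTER JOIN keeps every row from both sides; unmatched rows get NULL for the other side's columns.
Matching on l.venue_id < r.venue_id. A NULL in a compared column never satisfies the condition.
Matched pairs: 26; unmatched l rows kept: 4; unmatched r rows kept: 1.
Total: 26 matched + 5 padded = 31 rows.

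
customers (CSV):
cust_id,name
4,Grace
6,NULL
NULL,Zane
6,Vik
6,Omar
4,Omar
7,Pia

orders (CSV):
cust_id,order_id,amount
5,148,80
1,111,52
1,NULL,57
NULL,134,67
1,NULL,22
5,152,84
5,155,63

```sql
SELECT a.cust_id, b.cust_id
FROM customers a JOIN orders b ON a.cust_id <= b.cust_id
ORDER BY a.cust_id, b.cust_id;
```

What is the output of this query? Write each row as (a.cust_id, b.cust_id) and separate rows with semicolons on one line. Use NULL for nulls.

INNER JOIN keeps only pairs where the ON condition holds.
Matching on a.cust_id <= b.cust_id. A NULL in a compared column never satisfies the condition.
- a (cust_id=4) pairs with 3 row(s) of b.
- a (cust_id=6) has no partner → excluded.
- a (cust_id=NULL) has no partner → excluded.
- a (cust_id=6) has no partner → excluded.
- a (cust_id=6) has no partner → excluded.
- a (cust_id=4) pairs with 3 row(s) of b.
- a (cust_id=7) has no partner → excluded.
After projecting and ordering:
a.cust_id | b.cust_id
4 | 5
4 | 5
4 | 5
4 | 5
4 | 5
4 | 5

(4, 5); (4, 5); (4, 5); (4, 5); (4, 5); (4, 5)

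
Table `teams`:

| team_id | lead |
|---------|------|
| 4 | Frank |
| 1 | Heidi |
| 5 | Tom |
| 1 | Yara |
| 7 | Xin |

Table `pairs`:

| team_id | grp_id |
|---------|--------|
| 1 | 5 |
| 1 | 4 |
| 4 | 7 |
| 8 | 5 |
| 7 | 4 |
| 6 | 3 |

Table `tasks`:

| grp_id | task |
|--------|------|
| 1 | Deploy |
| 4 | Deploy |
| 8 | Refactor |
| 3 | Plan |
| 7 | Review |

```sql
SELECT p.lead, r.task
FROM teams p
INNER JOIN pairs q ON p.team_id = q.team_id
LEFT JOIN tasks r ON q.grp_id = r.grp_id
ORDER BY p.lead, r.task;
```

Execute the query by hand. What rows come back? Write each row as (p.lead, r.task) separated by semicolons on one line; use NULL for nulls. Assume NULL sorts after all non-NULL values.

(Frank, Review); (Heidi, Deploy); (Heidi, NULL); (Xin, Deploy); (Yara, Deploy); (Yara, NULL)

Step 1 — p INNER JOIN q on team_id → 6 row(s).
Then LEFT JOIN `tasks r` on grp_id: each of those 6 rows is kept; rows whose q.grp_id has no match in r get NULL for r's columns.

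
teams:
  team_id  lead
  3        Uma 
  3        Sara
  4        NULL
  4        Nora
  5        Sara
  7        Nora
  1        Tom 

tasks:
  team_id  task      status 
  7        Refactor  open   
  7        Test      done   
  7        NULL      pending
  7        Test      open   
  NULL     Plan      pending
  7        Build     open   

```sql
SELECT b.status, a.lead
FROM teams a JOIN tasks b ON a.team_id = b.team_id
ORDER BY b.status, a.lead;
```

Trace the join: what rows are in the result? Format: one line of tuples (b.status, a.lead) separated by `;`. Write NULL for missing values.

(done, Nora); (open, Nora); (open, Nora); (open, Nora); (pending, Nora)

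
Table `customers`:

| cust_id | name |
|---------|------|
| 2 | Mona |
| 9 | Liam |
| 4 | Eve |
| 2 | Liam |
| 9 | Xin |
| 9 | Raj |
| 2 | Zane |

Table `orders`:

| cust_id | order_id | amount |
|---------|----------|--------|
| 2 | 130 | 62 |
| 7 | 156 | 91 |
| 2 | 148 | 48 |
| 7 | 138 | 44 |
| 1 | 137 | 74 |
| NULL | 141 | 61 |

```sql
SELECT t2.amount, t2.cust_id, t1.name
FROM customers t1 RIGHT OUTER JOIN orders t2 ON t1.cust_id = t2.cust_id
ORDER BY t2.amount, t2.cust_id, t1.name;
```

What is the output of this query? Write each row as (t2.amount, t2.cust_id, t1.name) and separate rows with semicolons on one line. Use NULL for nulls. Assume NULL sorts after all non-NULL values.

(44, 7, NULL); (48, 2, Liam); (48, 2, Mona); (48, 2, Zane); (61, NULL, NULL); (62, 2, Liam); (62, 2, Mona); (62, 2, Zane); (74, 1, NULL); (91, 7, NULL)

RIGHT JOIN keeps every row from `orders`; unmatched rows get NULL for `customers`'s columns.
Matching on t1.cust_id = t2.cust_id. A NULL in a compared column never satisfies the condition.
Matched pairs: 6; unmatched t2 rows kept: 4.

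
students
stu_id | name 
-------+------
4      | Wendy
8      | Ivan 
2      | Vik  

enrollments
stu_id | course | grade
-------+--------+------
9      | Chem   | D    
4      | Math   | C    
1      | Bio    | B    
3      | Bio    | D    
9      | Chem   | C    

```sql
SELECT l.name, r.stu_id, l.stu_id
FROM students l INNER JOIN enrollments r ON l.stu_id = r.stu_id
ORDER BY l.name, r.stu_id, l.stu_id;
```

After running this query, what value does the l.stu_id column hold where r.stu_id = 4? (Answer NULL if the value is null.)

INNER JOIN keeps only pairs where the ON condition holds.
Matching on l.stu_id = r.stu_id.
- l (stu_id=4) pairs with 1 row(s) of r.
- l (stu_id=8) has no partner → excluded.
- l (stu_id=2) has no partner → excluded.

4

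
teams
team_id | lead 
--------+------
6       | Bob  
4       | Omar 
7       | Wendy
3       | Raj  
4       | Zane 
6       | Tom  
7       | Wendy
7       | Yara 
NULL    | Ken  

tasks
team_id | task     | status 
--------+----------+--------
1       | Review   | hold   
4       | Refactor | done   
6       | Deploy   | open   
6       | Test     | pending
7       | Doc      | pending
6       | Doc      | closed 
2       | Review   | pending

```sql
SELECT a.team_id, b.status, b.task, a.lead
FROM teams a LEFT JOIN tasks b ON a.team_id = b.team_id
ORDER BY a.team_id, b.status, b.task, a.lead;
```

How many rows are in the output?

LEFT JOIN keeps every row from `teams`; unmatched rows get NULL for `tasks`'s columns.
Matching on a.team_id = b.team_id. A NULL in a compared column never satisfies the condition.
- a[0] team_id=6 → 3 match(es) in b → 3 row(s).
- a[1] team_id=4 → 1 match(es) in b → 1 row(s).
- a[2] team_id=7 → 1 match(es) in b → 1 row(s).
- a[3] team_id=3 → no match; kept with NULLs on the b side.
- a[4] team_id=4 → 1 match(es) in b → 1 row(s).
- a[5] team_id=6 → 3 match(es) in b → 3 row(s).
- a[6] team_id=7 → 1 match(es) in b → 1 row(s).
- a[7] team_id=7 → 1 match(es) in b → 1 row(s).
- a[8] team_id=NULL → no match; kept with NULLs on the b side.
Total: 11 matched + 2 padded = 13 rows.

13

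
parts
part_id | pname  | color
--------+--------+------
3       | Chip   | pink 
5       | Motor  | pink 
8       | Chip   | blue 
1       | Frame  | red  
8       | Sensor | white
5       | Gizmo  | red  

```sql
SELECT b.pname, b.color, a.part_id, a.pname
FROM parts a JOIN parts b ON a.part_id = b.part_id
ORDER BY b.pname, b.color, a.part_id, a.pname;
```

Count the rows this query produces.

INNER JOIN keeps only pairs where the ON condition holds.
Matching on a.part_id = b.part_id.
Matched pairs: 10.
Total: 10 rows.

10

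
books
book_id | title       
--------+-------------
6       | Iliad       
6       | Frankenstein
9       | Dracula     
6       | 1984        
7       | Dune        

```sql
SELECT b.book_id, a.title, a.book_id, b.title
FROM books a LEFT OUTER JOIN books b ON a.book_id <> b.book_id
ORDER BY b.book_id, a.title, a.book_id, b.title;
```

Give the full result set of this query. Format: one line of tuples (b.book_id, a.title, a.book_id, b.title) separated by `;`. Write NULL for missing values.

(6, Dracula, 9, 1984); (6, Dracula, 9, Frankenstein); (6, Dracula, 9, Iliad); (6, Dune, 7, 1984); (6, Dune, 7, Frankenstein); (6, Dune, 7, Iliad); (7, 1984, 6, Dune); (7, Dracula, 9, Dune); (7, Frankenstein, 6, Dune); (7, Iliad, 6, Dune); (9, 1984, 6, Dracula); (9, Dune, 7, Dracula); (9, Frankenstein, 6, Dracula); (9, Iliad, 6, Dracula)

LEFT JOIN keeps every row from `books a`; unmatched rows get NULL for `books b`'s columns.
Matching on a.book_id <> b.book_id.
Matched pairs: 14; unmatched a rows kept: 0.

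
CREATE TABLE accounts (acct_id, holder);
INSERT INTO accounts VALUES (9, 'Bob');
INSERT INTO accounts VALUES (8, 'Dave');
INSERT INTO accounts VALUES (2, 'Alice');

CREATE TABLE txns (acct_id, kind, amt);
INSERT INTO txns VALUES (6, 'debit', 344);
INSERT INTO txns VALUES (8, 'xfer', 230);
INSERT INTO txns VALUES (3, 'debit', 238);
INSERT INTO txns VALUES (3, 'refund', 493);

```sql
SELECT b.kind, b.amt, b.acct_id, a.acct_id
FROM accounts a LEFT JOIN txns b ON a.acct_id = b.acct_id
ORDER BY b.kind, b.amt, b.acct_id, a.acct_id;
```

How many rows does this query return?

3

LEFT JOIN keeps every row from `accounts`; unmatched rows get NULL for `txns`'s columns.
Matching on a.acct_id = b.acct_id.
- a[0] acct_id=9 → no match; kept with NULLs on the b side.
- a[1] acct_id=8 → 1 match(es) in b → 1 row(s).
- a[2] acct_id=2 → no match; kept with NULLs on the b side.
Total: 1 matched + 2 padded = 3 rows.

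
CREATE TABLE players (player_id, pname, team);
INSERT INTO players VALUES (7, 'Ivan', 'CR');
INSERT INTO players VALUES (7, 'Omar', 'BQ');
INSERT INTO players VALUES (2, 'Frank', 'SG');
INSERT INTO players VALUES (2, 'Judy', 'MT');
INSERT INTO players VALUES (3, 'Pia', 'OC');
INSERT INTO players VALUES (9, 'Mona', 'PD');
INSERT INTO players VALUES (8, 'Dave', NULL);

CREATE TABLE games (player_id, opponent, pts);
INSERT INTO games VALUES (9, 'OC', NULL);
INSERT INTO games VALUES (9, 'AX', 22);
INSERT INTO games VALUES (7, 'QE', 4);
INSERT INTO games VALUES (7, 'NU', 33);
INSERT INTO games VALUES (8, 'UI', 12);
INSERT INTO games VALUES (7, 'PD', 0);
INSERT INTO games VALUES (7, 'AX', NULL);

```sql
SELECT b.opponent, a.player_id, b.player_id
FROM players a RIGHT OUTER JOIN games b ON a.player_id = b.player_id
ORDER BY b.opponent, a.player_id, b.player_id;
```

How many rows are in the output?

RIGHT JOIN keeps every row from `games`; unmatched rows get NULL for `players`'s columns.
Matching on a.player_id = b.player_id.
- a (player_id=7) pairs with 4 row(s) of b.
- a (player_id=7) pairs with 4 row(s) of b.
- a (player_id=2) has no partner in b.
- a (player_id=2) has no partner in b.
- a (player_id=3) has no partner in b.
- a (player_id=9) pairs with 2 row(s) of b.
- a (player_id=8) pairs with 1 row(s) of b.
- every b row matched at least one a row.
Total: 11 rows.

11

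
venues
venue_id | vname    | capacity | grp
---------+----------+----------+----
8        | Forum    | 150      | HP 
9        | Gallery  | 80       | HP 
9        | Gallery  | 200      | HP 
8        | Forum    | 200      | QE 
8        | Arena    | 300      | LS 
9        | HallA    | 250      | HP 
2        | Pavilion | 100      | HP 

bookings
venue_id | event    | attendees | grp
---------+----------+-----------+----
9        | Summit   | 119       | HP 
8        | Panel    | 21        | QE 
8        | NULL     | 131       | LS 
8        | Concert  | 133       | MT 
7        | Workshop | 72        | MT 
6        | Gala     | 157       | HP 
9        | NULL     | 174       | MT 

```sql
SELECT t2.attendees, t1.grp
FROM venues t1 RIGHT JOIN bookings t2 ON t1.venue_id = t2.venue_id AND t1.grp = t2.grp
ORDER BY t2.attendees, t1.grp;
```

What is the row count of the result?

9

RIGHT JOIN keeps every row from `bookings`; unmatched rows get NULL for `venues`'s columns.
Matching on t1.venue_id = t2.venue_id AND t1.grp = t2.grp.
- t1[0] venue_id=8, grp=HP → no match.
- t1[1] venue_id=9, grp=HP → 1 match(es) in t2 → 1 row(s).
- t1[2] venue_id=9, grp=HP → 1 match(es) in t2 → 1 row(s).
- t1[3] venue_id=8, grp=QE → 1 match(es) in t2 → 1 row(s).
- t1[4] venue_id=8, grp=LS → 1 match(es) in t2 → 1 row(s).
- t1[5] venue_id=9, grp=HP → 1 match(es) in t2 → 1 row(s).
- t1[6] venue_id=2, grp=HP → no match.
- 4 t2 row(s) had no t1 match → kept, t1 columns NULL.
Total: 5 matched + 4 padded = 9 rows.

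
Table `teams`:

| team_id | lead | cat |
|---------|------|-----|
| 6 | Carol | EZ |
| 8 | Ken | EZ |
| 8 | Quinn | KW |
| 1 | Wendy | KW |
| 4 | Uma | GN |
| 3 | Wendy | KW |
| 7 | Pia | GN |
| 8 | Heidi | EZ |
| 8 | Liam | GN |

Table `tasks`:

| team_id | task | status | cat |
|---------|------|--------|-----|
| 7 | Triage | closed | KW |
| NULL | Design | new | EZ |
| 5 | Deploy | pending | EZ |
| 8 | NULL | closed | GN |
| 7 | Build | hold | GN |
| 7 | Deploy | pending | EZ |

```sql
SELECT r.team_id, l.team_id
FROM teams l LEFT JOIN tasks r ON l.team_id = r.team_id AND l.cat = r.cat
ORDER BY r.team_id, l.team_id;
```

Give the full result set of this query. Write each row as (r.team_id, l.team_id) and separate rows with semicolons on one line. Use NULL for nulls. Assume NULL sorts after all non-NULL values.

(7, 7); (8, 8); (NULL, 1); (NULL, 3); (NULL, 4); (NULL, 6); (NULL, 8); (NULL, 8); (NULL, 8)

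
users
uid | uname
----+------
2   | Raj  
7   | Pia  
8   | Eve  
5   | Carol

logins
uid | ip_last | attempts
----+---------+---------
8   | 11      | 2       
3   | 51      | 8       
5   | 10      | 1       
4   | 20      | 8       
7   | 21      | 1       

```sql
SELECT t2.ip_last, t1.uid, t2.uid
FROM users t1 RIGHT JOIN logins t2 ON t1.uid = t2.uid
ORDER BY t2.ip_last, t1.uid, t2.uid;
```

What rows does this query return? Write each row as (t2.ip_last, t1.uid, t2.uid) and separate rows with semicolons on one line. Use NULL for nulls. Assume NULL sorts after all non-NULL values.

RIGHT JOIN keeps every row from `logins`; unmatched rows get NULL for `users`'s columns.
Matching on t1.uid = t2.uid.
- uid=2: no matching t2 row.
- uid=7: 1 matching t2 row(s), so 1 row(s) emitted.
- uid=8: 1 matching t2 row(s), so 1 row(s) emitted.
- uid=5: 1 matching t2 row(s), so 1 row(s) emitted.
- 2 row(s) from t2 found no t1 partner → padded with NULL.
After projecting and ordering:
t2.ip_last | t1.uid | t2.uid
10 | 5 | 5
11 | 8 | 8
20 | NULL | 4
21 | 7 | 7
51 | NULL | 3

(10, 5, 5); (11, 8, 8); (20, NULL, 4); (21, 7, 7); (51, NULL, 3)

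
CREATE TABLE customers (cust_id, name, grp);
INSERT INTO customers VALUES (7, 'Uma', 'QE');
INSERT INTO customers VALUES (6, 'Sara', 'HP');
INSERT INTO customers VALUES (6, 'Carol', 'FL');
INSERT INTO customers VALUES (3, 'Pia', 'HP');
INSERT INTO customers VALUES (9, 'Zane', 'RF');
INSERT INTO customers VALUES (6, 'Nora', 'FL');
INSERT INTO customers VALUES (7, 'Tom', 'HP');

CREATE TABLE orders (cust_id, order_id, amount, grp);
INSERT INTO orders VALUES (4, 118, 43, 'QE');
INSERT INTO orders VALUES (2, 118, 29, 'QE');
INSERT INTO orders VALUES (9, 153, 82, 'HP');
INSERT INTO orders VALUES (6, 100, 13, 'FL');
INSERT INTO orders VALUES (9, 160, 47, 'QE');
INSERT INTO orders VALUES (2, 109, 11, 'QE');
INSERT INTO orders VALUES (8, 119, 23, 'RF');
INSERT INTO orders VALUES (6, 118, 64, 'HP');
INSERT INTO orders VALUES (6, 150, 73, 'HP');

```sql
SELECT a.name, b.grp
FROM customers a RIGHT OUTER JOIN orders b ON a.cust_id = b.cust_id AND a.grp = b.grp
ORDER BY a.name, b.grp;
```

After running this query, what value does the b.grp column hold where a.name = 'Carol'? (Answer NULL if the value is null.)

FL

RIGHT JOIN keeps every row from `orders`; unmatched rows get NULL for `customers`'s columns.
Matching on a.cust_id = b.cust_id AND a.grp = b.grp.
Matched pairs: 4; unmatched b rows kept: 6.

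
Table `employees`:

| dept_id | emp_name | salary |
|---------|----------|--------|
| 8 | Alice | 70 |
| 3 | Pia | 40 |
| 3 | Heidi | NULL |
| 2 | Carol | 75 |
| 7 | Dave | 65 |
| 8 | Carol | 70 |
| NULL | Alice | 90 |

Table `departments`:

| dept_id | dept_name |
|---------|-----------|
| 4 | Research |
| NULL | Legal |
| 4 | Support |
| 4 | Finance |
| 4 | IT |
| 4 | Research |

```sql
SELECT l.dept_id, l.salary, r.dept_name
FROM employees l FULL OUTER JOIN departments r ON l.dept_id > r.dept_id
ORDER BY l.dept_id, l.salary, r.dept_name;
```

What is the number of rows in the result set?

20

FULL OUTER JOIN keeps every row from both sides; unmatched rows get NULL for the other side's columns.
Matching on l.dept_id > r.dept_id. A NULL in a compared column never satisfies the condition.
- l (dept_id=8) pairs with 5 row(s) of r.
- l (dept_id=3) has no partner → padded with NULL.
- l (dept_id=3) has no partner → padded with NULL.
- l (dept_id=2) has no partner → padded with NULL.
- l (dept_id=7) pairs with 5 row(s) of r.
- l (dept_id=8) pairs with 5 row(s) of r.
- l (dept_id=NULL) has no partner → padded with NULL.
- 1 row(s) from r found no l partner → padded with NULL.
Total: 15 matched + 5 padded = 20 rows.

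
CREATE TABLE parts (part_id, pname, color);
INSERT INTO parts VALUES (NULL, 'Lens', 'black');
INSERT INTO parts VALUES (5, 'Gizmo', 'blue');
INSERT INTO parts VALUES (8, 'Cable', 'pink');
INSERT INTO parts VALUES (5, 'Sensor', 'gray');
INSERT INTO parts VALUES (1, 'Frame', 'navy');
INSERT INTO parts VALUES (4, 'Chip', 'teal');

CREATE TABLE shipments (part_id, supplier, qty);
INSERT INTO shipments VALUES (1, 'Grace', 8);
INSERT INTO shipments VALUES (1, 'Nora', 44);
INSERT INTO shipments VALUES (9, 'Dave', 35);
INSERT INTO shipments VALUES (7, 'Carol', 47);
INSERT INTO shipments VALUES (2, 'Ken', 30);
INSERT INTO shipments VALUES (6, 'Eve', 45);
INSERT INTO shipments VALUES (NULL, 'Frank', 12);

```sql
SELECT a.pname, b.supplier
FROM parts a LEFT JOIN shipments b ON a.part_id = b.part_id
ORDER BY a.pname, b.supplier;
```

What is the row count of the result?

LEFT JOIN keeps every row from `parts`; unmatched rows get NULL for `shipments`'s columns.
Matching on a.part_id = b.part_id. A NULL in a compared column never satisfies the condition.
Matched pairs: 2; unmatched a rows kept: 5.
Total: 2 matched + 5 padded = 7 rows.

7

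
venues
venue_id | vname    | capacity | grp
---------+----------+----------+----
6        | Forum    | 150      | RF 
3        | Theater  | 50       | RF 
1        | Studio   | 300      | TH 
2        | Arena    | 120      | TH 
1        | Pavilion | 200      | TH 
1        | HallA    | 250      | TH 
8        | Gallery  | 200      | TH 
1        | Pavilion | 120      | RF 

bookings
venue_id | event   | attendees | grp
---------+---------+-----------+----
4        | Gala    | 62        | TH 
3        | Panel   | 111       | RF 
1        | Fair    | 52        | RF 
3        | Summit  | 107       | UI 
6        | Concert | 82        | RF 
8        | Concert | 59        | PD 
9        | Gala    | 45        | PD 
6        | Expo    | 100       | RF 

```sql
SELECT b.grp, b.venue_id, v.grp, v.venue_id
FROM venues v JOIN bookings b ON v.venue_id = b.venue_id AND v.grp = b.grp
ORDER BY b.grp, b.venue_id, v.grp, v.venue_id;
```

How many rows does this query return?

4

INNER JOIN keeps only pairs where the ON condition holds.
Matching on v.venue_id = b.venue_id AND v.grp = b.grp.
- v[0] venue_id=6, grp=RF → 2 match(es) in b → 2 row(s).
- v[1] venue_id=3, grp=RF → 1 match(es) in b → 1 row(s).
- v[2] venue_id=1, grp=TH → no match; dropped.
- v[3] venue_id=2, grp=TH → no match; dropped.
- v[4] venue_id=1, grp=TH → no match; dropped.
- v[5] venue_id=1, grp=TH → no match; dropped.
- v[6] venue_id=8, grp=TH → no match; dropped.
- v[7] venue_id=1, grp=RF → 1 match(es) in b → 1 row(s).
Total: 4 rows.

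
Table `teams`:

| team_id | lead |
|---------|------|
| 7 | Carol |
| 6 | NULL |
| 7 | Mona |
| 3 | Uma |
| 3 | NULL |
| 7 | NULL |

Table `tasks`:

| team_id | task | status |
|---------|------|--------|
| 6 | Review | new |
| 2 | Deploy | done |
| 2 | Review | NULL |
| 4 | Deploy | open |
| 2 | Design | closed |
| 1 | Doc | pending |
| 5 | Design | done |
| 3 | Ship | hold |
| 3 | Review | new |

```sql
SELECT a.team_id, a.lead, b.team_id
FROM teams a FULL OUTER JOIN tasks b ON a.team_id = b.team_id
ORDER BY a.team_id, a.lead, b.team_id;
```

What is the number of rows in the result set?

FULL OUTER JOIN keeps every row from both sides; unmatched rows get NULL for the other side's columns.
Matching on a.team_id = b.team_id.
- a row (team_id=7): no match → kept, b columns NULL.
- a row (team_id=6): matches 1 b row(s) → 1 output row(s).
- a row (team_id=7): no match → kept, b columns NULL.
- a row (team_id=3): matches 2 b row(s) → 2 output row(s).
- a row (team_id=3): matches 2 b row(s) → 2 output row(s).
- a row (team_id=7): no match → kept, b columns NULL.
- 6 b row(s) had no a match → kept, a columns NULL.
Total: 5 matched + 9 padded = 14 rows.

14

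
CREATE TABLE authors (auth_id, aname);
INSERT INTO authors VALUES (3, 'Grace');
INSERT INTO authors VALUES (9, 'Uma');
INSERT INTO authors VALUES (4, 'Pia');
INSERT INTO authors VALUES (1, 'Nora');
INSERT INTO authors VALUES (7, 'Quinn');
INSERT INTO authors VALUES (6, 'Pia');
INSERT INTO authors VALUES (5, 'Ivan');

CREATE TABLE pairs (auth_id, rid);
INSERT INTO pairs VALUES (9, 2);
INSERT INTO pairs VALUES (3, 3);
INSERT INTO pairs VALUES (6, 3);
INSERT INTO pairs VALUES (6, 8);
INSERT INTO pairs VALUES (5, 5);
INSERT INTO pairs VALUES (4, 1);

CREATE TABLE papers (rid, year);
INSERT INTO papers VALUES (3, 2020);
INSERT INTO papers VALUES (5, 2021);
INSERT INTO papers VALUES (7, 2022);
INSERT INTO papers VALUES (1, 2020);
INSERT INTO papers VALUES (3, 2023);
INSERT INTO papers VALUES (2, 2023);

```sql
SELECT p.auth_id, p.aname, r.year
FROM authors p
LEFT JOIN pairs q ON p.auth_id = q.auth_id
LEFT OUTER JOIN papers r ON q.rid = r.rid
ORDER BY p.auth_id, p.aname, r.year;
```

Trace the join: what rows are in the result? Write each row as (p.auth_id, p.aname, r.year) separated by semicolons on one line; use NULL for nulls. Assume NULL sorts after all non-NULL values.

Evaluate left to right. First `authors p LEFT JOIN pairs q` on auth_id: 8 row(s).
Then LEFT JOIN `papers r` on rid: each of those 8 rows is kept; rows whose q.rid has no match in r get NULL for r's columns.

(1, Nora, NULL); (3, Grace, 2020); (3, Grace, 2023); (4, Pia, 2020); (5, Ivan, 2021); (6, Pia, 2020); (6, Pia, 2023); (6, Pia, NULL); (7, Quinn, NULL); (9, Uma, 2023)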